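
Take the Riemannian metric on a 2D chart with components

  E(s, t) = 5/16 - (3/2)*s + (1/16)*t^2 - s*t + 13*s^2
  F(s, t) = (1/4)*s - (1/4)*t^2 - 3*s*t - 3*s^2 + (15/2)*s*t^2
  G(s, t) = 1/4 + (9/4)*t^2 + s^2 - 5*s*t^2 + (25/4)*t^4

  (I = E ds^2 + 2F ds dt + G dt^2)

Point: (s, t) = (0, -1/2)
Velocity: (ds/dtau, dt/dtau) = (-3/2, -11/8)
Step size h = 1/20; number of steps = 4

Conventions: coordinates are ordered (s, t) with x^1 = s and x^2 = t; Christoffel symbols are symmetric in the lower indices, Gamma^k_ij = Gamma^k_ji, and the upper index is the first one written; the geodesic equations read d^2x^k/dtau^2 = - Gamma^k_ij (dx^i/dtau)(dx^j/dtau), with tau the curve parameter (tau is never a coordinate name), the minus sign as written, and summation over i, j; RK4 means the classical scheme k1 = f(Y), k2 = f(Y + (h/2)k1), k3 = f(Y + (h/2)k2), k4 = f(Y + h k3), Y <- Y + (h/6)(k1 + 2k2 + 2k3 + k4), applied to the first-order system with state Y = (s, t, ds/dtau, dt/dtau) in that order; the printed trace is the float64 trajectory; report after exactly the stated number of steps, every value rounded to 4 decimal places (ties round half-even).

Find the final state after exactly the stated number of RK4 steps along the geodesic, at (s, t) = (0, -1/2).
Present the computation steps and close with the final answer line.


f(Y) = (ds/dtau, dt/dtau, -Gamma^s_ij Y'^i Y'^j, -Gamma^t_ij Y'^i Y'^j) with the Gammas evaluated at the stage position; h = 0.050000; intermediate values shown to 6 dp
step 0: s = 0.0000, t = -0.5000, ds/dtau = -1.5000, dt/dtau = -1.3750
step 1:
  k1: at (s, t) = (0.000000, -0.500000), (ds/dtau, dt/dtau) = (-1.500000, -1.375000); Gamma_sss = -0.954403, Gamma_sst = -0.196127, Gamma_stt = 2.263585, Gamma_tss = 2.989382, Gamma_tst = -0.529669, Gamma_ttt = -2.116177; k1 = (-1.500000, -1.375000, -1.323157, -0.540326)
  k2: at (s, t) = (-0.037500, -0.534375), (ds/dtau, dt/dtau) = (-1.533079, -1.388508); Gamma_sss = -0.900771, Gamma_sst = -0.374003, Gamma_stt = 2.671905, Gamma_tss = 2.766746, Gamma_tst = -0.573537, Gamma_ttt = -1.789651; k2 = (-1.533079, -1.388508, -1.441927, -0.610632)
  k3: at (s, t) = (-0.038327, -0.534713), (ds/dtau, dt/dtau) = (-1.536048, -1.390266); Gamma_sss = -0.899408, Gamma_sst = -0.377767, Gamma_stt = 2.676685, Gamma_tss = 2.763871, Gamma_tst = -0.574925, Gamma_ttt = -1.782459; k3 = (-1.536048, -1.390266, -1.438042, -0.620470)
  k4: at (s, t) = (-0.076802, -0.569513), (ds/dtau, dt/dtau) = (-1.571902, -1.406023); Gamma_sss = -0.716661, Gamma_sst = -0.578916, Gamma_stt = 2.998063, Gamma_tss = 2.566374, Gamma_tst = -0.644948, Gamma_ttt = -1.415287; k4 = (-1.571902, -1.406023, -1.597133, -0.692472)
  Y <- Y + (h/6)(k1 + 2k2 + 2k3 + k4): s = -0.0768, t = -0.5695, ds/dtau = -1.5723, dt/dtau = -1.4058
step 2:
  k1: at (s, t) = (-0.076751, -0.569488), (ds/dtau, dt/dtau) = (-1.572335, -1.405792); Gamma_sss = -0.716877, Gamma_sst = -0.578666, Gamma_stt = 2.997823, Gamma_tss = 2.566519, Gamma_tst = -0.644829, Gamma_ttt = -1.415750; k1 = (-1.572335, -1.405792, -1.594016, -0.696544)
  k2: at (s, t) = (-0.116060, -0.604633), (ds/dtau, dt/dtau) = (-1.612186, -1.423205); Gamma_sss = -0.471702, Gamma_sst = -0.798639, Gamma_stt = 3.287273, Gamma_tss = 2.416991, Gamma_tst = -0.740911, Gamma_ttt = -1.034717; k2 = (-1.612186, -1.423205, -1.767488, -0.786273)
  k3: at (s, t) = (-0.117056, -0.605068), (ds/dtau, dt/dtau) = (-1.616522, -1.425448); Gamma_sss = -0.466529, Gamma_sst = -0.803671, Gamma_stt = 3.290885, Gamma_tss = 2.415603, Gamma_tst = -0.743893, Gamma_ttt = -1.025864; k3 = (-1.616522, -1.425448, -1.763903, -0.799604)
  k4: at (s, t) = (-0.157577, -0.640761), (ds/dtau, dt/dtau) = (-1.660530, -1.445772); Gamma_sss = -0.187946, Gamma_sst = -1.046029, Gamma_stt = 3.584103, Gamma_tss = 2.317638, Gamma_tst = -0.867703, Gamma_ttt = -0.634483; k4 = (-1.660530, -1.445772, -1.950952, -0.898058)
  Y <- Y + (h/6)(k1 + 2k2 + 2k3 + k4): s = -0.1575, t = -0.6407, ds/dtau = -1.6607, dt/dtau = -1.4455
step 3:
  k1: at (s, t) = (-0.157504, -0.640729), (ds/dtau, dt/dtau) = (-1.660733, -1.445511); Gamma_sss = -0.188373, Gamma_sst = -1.045637, Gamma_stt = 3.583842, Gamma_tss = 2.317653, Gamma_tst = -0.867438, Gamma_ttt = -0.635129; k1 = (-1.660733, -1.445511, -1.948581, -0.900308)
  k2: at (s, t) = (-0.199022, -0.676866), (ds/dtau, dt/dtau) = (-1.709448, -1.468019); Gamma_sss = 0.107122, Gamma_sst = -1.312672, Gamma_stt = 3.902253, Gamma_tss = 2.266841, Gamma_tst = -1.018132, Gamma_ttt = -0.233912; k2 = (-1.709448, -1.468019, -2.134394, -1.010080)
  k3: at (s, t) = (-0.200240, -0.677429), (ds/dtau, dt/dtau) = (-1.714093, -1.470763); Gamma_sss = 0.114679, Gamma_sst = -1.319673, Gamma_stt = 3.907298, Gamma_tss = 2.267716, Gamma_tst = -1.023211, Gamma_ttt = -0.223230; k3 = (-1.714093, -1.470763, -2.135135, -1.020849)
  k4: at (s, t) = (-0.243208, -0.714267), (ds/dtau, dt/dtau) = (-1.767490, -1.496554); Gamma_sss = 0.424625, Gamma_sst = -1.619373, Gamma_stt = 4.268733, Gamma_tss = 2.260458, Gamma_tst = -1.204558, Gamma_ttt = 0.196501; k4 = (-1.767490, -1.496554, -2.320157, -1.129356)
  Y <- Y + (h/6)(k1 + 2k2 + 2k3 + k4): s = -0.2431, t = -0.7142, ds/dtau = -1.7675, dt/dtau = -1.4963
step 4:
  k1: at (s, t) = (-0.243131, -0.714226), (ds/dtau, dt/dtau) = (-1.767465, -1.496274); Gamma_sss = 0.424117, Gamma_sst = -1.618879, Gamma_stt = 4.268310, Gamma_tss = 2.260352, Gamma_tst = -1.204195, Gamma_ttt = 0.195804; k1 = (-1.767465, -1.496274, -2.318344, -1.130306)
  k2: at (s, t) = (-0.287318, -0.751632), (ds/dtau, dt/dtau) = (-1.825423, -1.524532); Gamma_sss = 0.744936, Gamma_sst = -1.954446, Gamma_stt = 4.681735, Gamma_tss = 2.290642, Gamma_tst = -1.416232, Gamma_ttt = 0.637354; k2 = (-1.825423, -1.524532, -2.485408, -1.231638)
  k3: at (s, t) = (-0.288767, -0.752339), (ds/dtau, dt/dtau) = (-1.829600, -1.527065); Gamma_sss = 0.754612, Gamma_sst = -1.964299, Gamma_stt = 4.689990, Gamma_tss = 2.293983, Gamma_tst = -1.423959, Gamma_ttt = 0.650504; k3 = (-1.829600, -1.527065, -2.486550, -1.239041)
  k4: at (s, t) = (-0.334611, -0.790579), (ds/dtau, dt/dtau) = (-1.891792, -1.558226); Gamma_sss = 1.089016, Gamma_sst = -2.344344, Gamma_stt = 5.167016, Gamma_tss = 2.359183, Gamma_tst = -1.671536, Gamma_ttt = 1.123088; k4 = (-1.891792, -1.558226, -2.621819, -1.315319)
  Y <- Y + (h/6)(k1 + 2k2 + 2k3 + k4): s = -0.3345, t = -0.7905, ds/dtau = -1.8915, dt/dtau = -1.5578

Answer: s = -0.3345, t = -0.7905, ds/dtau = -1.8915, dt/dtau = -1.5578


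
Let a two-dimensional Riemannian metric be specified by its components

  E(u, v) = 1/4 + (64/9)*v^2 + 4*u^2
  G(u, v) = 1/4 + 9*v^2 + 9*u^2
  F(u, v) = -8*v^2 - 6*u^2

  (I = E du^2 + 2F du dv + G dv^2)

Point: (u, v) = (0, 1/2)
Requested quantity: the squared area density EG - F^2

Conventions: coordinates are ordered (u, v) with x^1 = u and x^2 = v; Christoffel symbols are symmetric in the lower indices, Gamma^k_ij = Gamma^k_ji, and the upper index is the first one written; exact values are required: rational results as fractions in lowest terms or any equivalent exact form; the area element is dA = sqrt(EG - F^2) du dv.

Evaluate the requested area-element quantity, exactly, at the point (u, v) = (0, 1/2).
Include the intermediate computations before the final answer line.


E = 73/36, F = -2, G = 5/2; EG - F^2 = 77/72

Answer: EG - F^2 = 77/72


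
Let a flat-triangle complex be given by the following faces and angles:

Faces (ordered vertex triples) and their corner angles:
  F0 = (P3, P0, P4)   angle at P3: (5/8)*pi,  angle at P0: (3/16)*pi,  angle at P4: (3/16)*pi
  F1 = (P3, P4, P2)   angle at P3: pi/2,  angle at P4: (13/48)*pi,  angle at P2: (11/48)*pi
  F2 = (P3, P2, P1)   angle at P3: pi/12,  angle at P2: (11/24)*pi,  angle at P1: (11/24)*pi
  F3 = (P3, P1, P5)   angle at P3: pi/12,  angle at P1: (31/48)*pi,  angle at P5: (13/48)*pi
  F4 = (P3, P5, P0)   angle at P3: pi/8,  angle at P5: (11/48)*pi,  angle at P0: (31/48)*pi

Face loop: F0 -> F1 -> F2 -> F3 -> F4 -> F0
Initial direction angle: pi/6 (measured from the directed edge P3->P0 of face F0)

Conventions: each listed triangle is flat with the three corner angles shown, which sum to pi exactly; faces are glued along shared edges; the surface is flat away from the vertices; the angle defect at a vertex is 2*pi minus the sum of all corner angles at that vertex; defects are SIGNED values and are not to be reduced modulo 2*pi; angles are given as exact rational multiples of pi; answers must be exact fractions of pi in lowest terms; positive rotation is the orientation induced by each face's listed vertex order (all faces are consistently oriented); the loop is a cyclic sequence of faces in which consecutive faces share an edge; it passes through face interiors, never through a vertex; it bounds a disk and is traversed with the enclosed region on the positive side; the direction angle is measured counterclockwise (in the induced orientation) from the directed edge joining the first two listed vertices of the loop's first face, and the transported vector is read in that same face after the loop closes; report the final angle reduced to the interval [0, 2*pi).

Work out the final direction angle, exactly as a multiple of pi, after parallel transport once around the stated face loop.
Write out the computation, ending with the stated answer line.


enclosed vertex P3: corner angles sum to (17/12)*pi, defect = 2*pi - (17/12)*pi = (7/12)*pi
by Gauss-Bonnet the loop rotates the vector by the enclosed defect sum (positive orientation, mod 2*pi)
final angle = pi/6 + (7/12)*pi = (3/4)*pi (mod 2*pi)

Answer: final direction angle = (3/4)*pi


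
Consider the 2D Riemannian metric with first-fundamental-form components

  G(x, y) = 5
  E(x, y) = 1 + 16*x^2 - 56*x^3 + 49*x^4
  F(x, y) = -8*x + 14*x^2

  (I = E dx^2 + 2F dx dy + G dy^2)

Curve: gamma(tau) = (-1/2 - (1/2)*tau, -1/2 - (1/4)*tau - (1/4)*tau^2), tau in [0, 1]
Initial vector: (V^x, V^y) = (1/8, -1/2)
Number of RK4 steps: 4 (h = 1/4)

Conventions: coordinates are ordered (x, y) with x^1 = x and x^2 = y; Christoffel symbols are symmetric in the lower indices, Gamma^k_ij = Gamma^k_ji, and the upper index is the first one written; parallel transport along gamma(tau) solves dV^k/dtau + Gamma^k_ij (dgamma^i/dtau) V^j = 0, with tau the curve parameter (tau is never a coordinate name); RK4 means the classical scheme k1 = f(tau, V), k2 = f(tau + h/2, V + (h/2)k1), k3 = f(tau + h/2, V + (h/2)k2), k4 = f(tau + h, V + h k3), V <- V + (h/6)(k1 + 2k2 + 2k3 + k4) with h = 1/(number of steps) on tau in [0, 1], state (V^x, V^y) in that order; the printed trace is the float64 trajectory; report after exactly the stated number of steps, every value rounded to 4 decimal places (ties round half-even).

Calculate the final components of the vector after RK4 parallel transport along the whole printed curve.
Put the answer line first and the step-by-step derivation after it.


Answer: V^x = 0.0486, V^y = -0.5264

gamma'(tau) = (-1/2, -1/4 - (1/2)*tau); f(tau, V)^k = -Gamma^k_ij(gamma(tau)) gamma'^i(tau) V^j; h = 1/4; intermediate values shown to 6 dp
curve data and Christoffel symbols at the stage parameters:
  tau = 0.000000: gamma = (-0.500000, -0.500000), gamma' = (-0.500000, -0.250000); Gamma_xxx = -2.163934, Gamma_xxy = 0.000000, Gamma_xyy = 0.000000, Gamma_yxx = -1.154098, Gamma_yxy = 0.000000, Gamma_yyy = 0.000000
  tau = 0.125000: gamma = (-0.562500, -0.535156), gamma' = (-0.500000, -0.312500); Gamma_xxx = -2.126344, Gamma_xxy = 0.000000, Gamma_xyy = 0.000000, Gamma_yxx = -0.952483, Gamma_yxy = 0.000000, Gamma_yyy = 0.000000
  tau = 0.250000: gamma = (-0.625000, -0.578125), gamma' = (-0.500000, -0.375000); Gamma_xxx = -2.059907, Gamma_xxy = 0.000000, Gamma_xyy = 0.000000, Gamma_yxx = -0.787069, Gamma_yxy = 0.000000, Gamma_yyy = 0.000000
  tau = 0.375000: gamma = (-0.687500, -0.628906), gamma' = (-0.500000, -0.437500); Gamma_xxx = -1.979265, Gamma_xxy = 0.000000, Gamma_xyy = 0.000000, Gamma_yxx = -0.653374, Gamma_yxy = 0.000000, Gamma_yyy = 0.000000
  tau = 0.500000: gamma = (-0.750000, -0.687500), gamma' = (-0.500000, -0.500000); Gamma_xxx = -1.893390, Gamma_xxy = 0.000000, Gamma_xyy = 0.000000, Gamma_yxx = -0.545842, Gamma_yxy = 0.000000, Gamma_yyy = 0.000000
  tau = 0.625000: gamma = (-0.812500, -0.753906), gamma' = (-0.500000, -0.562500); Gamma_xxx = -1.807478, Gamma_xxy = 0.000000, Gamma_xyy = 0.000000, Gamma_yxx = -0.459270, Gamma_yxy = 0.000000, Gamma_yyy = 0.000000
  tau = 0.750000: gamma = (-0.875000, -0.828125), gamma' = (-0.500000, -0.625000); Gamma_xxx = -1.724367, Gamma_xxy = 0.000000, Gamma_xyy = 0.000000, Gamma_yxx = -0.389275, Gamma_yxy = 0.000000, Gamma_yyy = 0.000000
  tau = 0.875000: gamma = (-0.937500, -0.910156), gamma' = (-0.500000, -0.687500); Gamma_xxx = -1.645484, Gamma_xxy = 0.000000, Gamma_xyy = 0.000000, Gamma_yxx = -0.332342, Gamma_yxy = 0.000000, Gamma_yyy = 0.000000
  tau = 1.000000: gamma = (-1.000000, -1.000000), gamma' = (-0.500000, -0.750000); Gamma_xxx = -1.571429, Gamma_xxy = 0.000000, Gamma_xyy = 0.000000, Gamma_yxx = -0.285714, Gamma_yxy = 0.000000, Gamma_yyy = 0.000000
step 0: V^x = 0.1250, V^y = -0.5000
step 1: k1 = (-0.135246, -0.072131), k2 = (-0.114923, -0.051479), k3 = (-0.117624, -0.052689), k4 = (-0.098457, -0.037620); V <- V + (h/6)(k1 + 2k2 + 2k3 + k4): V^x = 0.0959, V^y = -0.5133
step 2: k1 = (-0.098756, -0.037733), k2 = (-0.082673, -0.027291), k3 = (-0.084662, -0.027948), k4 = (-0.070735, -0.020392); V <- V + (h/6)(k1 + 2k2 + 2k3 + k4): V^x = 0.0749, V^y = -0.5203
step 3: k1 = (-0.070885, -0.020435), k2 = (-0.059661, -0.015160), k3 = (-0.060929, -0.015482), k4 = (-0.051424, -0.011609); V <- V + (h/6)(k1 + 2k2 + 2k3 + k4): V^x = 0.0597, V^y = -0.5242
step 4: k1 = (-0.051499, -0.011626), k2 = (-0.043847, -0.008856), k3 = (-0.044634, -0.009015), k4 = (-0.038164, -0.006939); V <- V + (h/6)(k1 + 2k2 + 2k3 + k4): V^x = 0.0486, V^y = -0.5264


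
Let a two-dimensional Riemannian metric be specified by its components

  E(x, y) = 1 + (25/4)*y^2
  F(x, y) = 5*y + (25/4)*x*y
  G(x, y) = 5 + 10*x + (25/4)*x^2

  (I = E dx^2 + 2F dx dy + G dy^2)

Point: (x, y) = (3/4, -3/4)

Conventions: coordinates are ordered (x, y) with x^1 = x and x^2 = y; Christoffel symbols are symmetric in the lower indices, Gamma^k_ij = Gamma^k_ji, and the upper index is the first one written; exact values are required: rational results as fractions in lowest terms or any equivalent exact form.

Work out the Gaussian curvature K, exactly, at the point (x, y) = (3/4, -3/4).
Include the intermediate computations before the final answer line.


E = 289/64, F = -465/64, G = 1025/64, EG - F^2 = 625/32 at the point
E_x = 0, E_y = -75/8, F_x = -75/16, F_y = 155/16, G_x = 155/8, G_y = 0
E_yy = 25/2, F_xy = 25/4, G_xx = 25/2
By Brioschi, K is (det M1 - det M2) divided by (EG - F^2) squared.
M1 = [[-E_yy/2 + F_xy - G_xx/2, E_x/2, F_x - E_y/2], [F_y - G_x/2, E, F], [G_y/2, F, G]] = [[-25/4, 0, 0], [0, 289/64, -465/64], [0, -465/64, 1025/64]]; det M1 = -15625/128
M2 = [[0, E_y/2, G_x/2], [E_y/2, E, F], [G_x/2, F, G]] = [[0, -75/16, 155/16], [-75/16, 289/64, -465/64], [155/16, -465/64, 1025/64]]; det M2 = -14825/128
det M1 - det M2 = -25/4; K = -25/4 / (625/32)^2 = -256/15625

Answer: K = -256/15625


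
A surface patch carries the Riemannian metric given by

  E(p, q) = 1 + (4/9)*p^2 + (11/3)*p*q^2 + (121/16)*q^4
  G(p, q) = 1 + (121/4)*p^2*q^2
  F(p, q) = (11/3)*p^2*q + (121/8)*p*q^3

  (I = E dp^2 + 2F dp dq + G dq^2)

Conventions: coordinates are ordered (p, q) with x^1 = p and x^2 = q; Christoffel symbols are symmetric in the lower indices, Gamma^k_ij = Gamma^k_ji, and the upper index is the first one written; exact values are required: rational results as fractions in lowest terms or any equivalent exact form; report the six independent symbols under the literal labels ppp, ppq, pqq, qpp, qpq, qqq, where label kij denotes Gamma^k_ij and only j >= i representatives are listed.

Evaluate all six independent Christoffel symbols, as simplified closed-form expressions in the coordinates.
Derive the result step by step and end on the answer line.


E = 1 + (4/9)*p^2 + (11/3)*p*q^2 + (121/16)*q^4; F = (11/3)*p^2*q + (121/8)*p*q^3; G = 1 + (121/4)*p^2*q^2
Gamma^k_ij = (1/2) g^{kl} (d_i g_jl + d_j g_il - d_l g_ij), with g^inv = (1/(EG-F^2)) [[G, -F], [-F, E]]
first partials: E_p = (8/9)*p + (11/3)*q^2, E_q = (22/3)*p*q + (121/4)*q^3, F_p = (22/3)*p*q + (121/8)*q^3, F_q = (11/3)*p^2 + (363/8)*p*q^2, G_p = (121/2)*p*q^2, G_q = (121/2)*p^2*q
D = EG - F^2 = 1 + (4/9)*p^2 + (11/3)*p*q^2 + (121/16)*q^4 + (121/4)*p^2*q^2
expanded: Gamma^p_pp = (G E_p - 2F F_p + F E_q)/(2D), Gamma^p_pq = (G E_q - F G_p)/(2D), Gamma^p_qq = (2G F_q - G G_p - F G_q)/(2D), Gamma^q_pp = (2E F_p - E E_q - F E_p)/(2D), Gamma^q_pq = (E G_p - F E_q)/(2D), Gamma^q_qq = (E G_q - 2F F_q + F G_p)/(2D); substitute and cancel common factors

Answer: Gamma_ppp = (64*p + 264*q^2)/(4356*p^2*q^2 + 64*p^2 + 528*p*q^2 + 1089*q^4 + 144), Gamma_ppq = (528*p*q + 2178*q^3)/(4356*p^2*q^2 + 64*p^2 + 528*p*q^2 + 1089*q^4 + 144), Gamma_pqq = (528*p^2 + 2178*p*q^2)/(4356*p^2*q^2 + 64*p^2 + 528*p*q^2 + 1089*q^4 + 144), Gamma_qpp = 528*p*q/(4356*p^2*q^2 + 64*p^2 + 528*p*q^2 + 1089*q^4 + 144), Gamma_qpq = 4356*p*q^2/(4356*p^2*q^2 + 64*p^2 + 528*p*q^2 + 1089*q^4 + 144), Gamma_qqq = 4356*p^2*q/(4356*p^2*q^2 + 64*p^2 + 528*p*q^2 + 1089*q^4 + 144)


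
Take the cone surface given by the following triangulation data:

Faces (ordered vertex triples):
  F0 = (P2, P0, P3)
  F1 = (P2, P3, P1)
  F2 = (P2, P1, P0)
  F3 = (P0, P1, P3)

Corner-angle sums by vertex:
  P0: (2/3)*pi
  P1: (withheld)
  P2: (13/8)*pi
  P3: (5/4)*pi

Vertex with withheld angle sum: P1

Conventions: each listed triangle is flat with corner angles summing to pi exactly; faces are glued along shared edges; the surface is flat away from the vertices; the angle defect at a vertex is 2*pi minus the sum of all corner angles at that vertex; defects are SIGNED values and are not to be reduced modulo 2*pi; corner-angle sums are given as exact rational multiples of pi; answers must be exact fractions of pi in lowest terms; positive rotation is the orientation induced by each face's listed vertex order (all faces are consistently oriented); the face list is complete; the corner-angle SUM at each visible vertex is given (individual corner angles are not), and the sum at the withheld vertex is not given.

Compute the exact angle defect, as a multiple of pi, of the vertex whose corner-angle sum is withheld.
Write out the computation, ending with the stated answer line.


V = 4, E = 6, F = 4; chi = V - E + F = 2
Gauss-Bonnet: total defect = 2*pi*chi = 4*pi; visible defects sum to (59/24)*pi

Answer: defect(P1) = (37/24)*pi


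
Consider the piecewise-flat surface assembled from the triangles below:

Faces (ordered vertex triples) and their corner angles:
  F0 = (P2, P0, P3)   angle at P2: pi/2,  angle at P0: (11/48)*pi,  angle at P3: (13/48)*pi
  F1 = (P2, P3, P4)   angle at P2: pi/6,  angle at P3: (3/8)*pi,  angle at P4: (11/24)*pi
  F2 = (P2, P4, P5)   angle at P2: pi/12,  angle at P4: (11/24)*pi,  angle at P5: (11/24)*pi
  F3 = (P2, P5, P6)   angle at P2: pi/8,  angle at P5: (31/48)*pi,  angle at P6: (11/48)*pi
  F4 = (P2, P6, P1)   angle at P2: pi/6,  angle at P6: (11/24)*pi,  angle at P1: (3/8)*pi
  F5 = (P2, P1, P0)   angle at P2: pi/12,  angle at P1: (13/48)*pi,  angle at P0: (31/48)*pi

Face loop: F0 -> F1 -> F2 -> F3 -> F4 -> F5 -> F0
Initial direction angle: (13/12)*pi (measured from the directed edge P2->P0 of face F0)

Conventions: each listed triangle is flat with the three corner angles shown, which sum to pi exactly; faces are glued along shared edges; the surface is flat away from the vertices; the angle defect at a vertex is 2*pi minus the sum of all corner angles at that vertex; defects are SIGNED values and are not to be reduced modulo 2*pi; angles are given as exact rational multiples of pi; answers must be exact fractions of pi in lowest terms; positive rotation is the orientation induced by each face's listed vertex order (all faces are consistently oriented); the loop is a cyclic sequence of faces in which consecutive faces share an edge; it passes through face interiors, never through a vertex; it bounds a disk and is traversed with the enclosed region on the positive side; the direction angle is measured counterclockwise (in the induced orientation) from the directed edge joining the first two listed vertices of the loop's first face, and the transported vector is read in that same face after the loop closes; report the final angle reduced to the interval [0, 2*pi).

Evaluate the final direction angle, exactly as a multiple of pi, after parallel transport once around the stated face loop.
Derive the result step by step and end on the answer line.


enclosed vertex P2: corner angles sum to (9/8)*pi, defect = 2*pi - (9/8)*pi = (7/8)*pi
adding the enclosed defects to the starting angle (mod 2*pi, induced orientation) gives the holonomy
final angle = (13/12)*pi + (7/8)*pi = (47/24)*pi (mod 2*pi)

Answer: final direction angle = (47/24)*pi


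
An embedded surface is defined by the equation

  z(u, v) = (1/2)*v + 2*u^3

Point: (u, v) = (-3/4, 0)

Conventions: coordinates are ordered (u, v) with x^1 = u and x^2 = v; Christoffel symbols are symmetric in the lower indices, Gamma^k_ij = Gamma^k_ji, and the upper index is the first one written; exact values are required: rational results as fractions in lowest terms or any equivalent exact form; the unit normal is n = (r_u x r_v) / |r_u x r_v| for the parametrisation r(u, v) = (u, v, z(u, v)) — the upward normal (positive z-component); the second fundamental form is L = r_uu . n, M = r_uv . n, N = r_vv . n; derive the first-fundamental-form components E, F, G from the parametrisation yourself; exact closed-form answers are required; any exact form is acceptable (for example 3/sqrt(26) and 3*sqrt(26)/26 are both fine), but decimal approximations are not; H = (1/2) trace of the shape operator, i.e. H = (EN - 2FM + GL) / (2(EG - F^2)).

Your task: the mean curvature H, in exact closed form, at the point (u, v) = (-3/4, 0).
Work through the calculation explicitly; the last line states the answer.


z_u = 27/8, z_v = 1/2, z_uu = -9, z_uv = 0, z_vv = 0
E = 793/64, F = 27/16, G = 5/4; answer radicand W^2 = 809/64
unnormalised second-form numerators: l = -9, m = 0, n = 0; L = l/sqrt(809/64), and similarly M = m/sqrt(W^2), N = n/sqrt(W^2)
H = (E*n - 2*F*m + G*l) / (2*(EG - F^2)*sqrt(W^2)); E*n - 2*F*m + G*l = -45/4, EG - F^2 = 809/64, so H = (-360/809)/sqrt(809/64)

Answer: H = -2880*sqrt(809)/654481


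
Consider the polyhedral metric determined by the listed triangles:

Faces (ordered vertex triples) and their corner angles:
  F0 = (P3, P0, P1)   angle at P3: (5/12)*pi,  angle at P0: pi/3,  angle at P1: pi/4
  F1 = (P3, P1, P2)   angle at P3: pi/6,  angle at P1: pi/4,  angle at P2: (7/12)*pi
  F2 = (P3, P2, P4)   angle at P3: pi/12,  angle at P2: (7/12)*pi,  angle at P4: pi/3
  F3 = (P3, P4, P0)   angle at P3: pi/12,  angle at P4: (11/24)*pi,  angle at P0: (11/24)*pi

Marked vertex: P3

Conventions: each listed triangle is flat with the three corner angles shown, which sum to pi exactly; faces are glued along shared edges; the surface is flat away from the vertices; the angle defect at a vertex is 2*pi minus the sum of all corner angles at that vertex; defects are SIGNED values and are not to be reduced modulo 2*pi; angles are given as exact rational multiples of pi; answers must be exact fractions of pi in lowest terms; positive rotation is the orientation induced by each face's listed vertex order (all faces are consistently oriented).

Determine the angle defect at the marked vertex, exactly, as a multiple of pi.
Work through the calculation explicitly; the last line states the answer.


Sum of corner angles at P3: (3/4)*pi
defect = 2*pi - (3/4)*pi

Answer: defect(P3) = (5/4)*pi


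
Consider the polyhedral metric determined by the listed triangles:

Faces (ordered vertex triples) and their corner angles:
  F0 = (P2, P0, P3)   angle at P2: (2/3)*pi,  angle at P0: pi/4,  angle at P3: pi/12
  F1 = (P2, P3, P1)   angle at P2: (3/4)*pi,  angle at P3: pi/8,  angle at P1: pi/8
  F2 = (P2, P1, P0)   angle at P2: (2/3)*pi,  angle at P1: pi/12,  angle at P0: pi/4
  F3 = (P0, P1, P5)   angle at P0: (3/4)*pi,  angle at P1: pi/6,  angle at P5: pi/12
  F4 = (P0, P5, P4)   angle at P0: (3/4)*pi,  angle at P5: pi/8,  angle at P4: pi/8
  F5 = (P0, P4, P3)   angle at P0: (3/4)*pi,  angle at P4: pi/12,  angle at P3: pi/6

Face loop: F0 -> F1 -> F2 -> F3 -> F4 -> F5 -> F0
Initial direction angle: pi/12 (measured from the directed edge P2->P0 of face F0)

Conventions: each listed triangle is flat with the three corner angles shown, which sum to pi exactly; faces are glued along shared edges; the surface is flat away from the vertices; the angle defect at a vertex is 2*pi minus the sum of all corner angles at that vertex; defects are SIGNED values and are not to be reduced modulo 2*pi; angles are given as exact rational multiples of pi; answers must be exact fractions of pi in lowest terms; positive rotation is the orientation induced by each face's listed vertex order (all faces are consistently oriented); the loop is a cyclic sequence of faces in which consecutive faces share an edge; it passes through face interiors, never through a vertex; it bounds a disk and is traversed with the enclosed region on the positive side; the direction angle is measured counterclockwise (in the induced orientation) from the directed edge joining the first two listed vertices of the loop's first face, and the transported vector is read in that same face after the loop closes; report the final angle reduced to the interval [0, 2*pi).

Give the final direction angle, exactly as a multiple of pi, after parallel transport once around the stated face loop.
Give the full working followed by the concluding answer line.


enclosed vertex P0: corner angles sum to (11/4)*pi, defect = 2*pi - (11/4)*pi = (-3/4)*pi
enclosed vertex P2: corner angles sum to (25/12)*pi, defect = 2*pi - (25/12)*pi = -pi/12
the rotation equals the total enclosed defect, so the final angle is initial + defects (mod 2*pi)
final angle = pi/12 - (5/6)*pi = (5/4)*pi (mod 2*pi)

Answer: final direction angle = (5/4)*pi


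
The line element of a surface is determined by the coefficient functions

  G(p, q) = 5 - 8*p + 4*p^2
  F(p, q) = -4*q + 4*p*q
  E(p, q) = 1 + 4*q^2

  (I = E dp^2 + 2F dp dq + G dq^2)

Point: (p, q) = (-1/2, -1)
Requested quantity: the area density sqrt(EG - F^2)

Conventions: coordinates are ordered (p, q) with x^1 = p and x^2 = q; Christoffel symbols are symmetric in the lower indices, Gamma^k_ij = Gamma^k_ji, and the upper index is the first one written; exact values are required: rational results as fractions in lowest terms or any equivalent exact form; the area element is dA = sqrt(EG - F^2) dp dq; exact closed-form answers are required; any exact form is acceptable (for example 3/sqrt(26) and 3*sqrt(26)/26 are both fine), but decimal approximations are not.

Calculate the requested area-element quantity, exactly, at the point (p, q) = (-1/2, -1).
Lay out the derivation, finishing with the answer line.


E = 5, F = 6, G = 10; EG - F^2 = 14

Answer: sqrt(EG - F^2) = sqrt(14)


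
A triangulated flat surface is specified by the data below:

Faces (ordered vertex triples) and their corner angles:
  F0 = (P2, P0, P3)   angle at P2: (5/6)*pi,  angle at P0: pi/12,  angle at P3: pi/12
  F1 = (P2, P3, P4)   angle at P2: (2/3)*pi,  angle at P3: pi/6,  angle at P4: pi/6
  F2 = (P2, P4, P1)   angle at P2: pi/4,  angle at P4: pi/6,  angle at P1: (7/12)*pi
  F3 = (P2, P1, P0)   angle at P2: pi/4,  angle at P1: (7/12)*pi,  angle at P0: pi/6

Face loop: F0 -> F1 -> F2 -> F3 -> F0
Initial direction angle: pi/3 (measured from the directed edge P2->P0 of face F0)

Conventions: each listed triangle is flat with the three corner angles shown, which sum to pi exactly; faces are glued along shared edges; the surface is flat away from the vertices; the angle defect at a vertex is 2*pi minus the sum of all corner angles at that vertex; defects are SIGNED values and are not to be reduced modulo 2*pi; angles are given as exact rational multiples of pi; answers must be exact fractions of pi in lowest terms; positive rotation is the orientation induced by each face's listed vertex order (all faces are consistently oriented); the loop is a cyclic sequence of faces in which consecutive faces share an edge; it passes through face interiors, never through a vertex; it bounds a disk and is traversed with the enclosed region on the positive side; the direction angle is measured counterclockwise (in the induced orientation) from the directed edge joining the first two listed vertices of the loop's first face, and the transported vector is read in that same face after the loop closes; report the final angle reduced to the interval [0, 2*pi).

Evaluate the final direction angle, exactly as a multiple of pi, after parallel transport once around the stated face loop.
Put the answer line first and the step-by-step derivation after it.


Answer: final direction angle = pi/3

enclosed vertex P2: corner angles sum to 2*pi, defect = 2*pi - 2*pi = 0
the final direction is the initial angle plus the enclosed defects, taken mod 2*pi in the induced orientation
final angle = pi/3 + 0 = pi/3 (mod 2*pi)


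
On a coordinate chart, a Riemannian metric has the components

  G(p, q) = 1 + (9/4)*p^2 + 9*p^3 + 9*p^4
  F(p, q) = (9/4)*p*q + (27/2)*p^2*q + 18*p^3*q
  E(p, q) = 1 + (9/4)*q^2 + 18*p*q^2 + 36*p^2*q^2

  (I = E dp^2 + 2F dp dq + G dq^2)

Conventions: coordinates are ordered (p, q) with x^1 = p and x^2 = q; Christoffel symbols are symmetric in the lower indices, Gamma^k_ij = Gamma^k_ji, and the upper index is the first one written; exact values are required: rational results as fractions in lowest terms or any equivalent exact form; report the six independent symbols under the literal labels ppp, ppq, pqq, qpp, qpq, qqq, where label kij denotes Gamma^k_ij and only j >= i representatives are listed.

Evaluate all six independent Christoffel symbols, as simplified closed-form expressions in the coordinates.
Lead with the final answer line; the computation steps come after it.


Answer: Gamma_ppp = (144*p*q^2 + 36*q^2)/(36*p^4 + 36*p^3 + 144*p^2*q^2 + 9*p^2 + 72*p*q^2 + 9*q^2 + 4), Gamma_ppq = (144*p^2*q + 72*p*q + 9*q)/(36*p^4 + 36*p^3 + 144*p^2*q^2 + 9*p^2 + 72*p*q^2 + 9*q^2 + 4), Gamma_pqq = 0, Gamma_qpp = (72*p^2*q + 36*p*q)/(36*p^4 + 36*p^3 + 144*p^2*q^2 + 9*p^2 + 72*p*q^2 + 9*q^2 + 4), Gamma_qpq = (72*p^3 + 54*p^2 + 9*p)/(36*p^4 + 36*p^3 + 144*p^2*q^2 + 9*p^2 + 72*p*q^2 + 9*q^2 + 4), Gamma_qqq = 0

E = 1 + (9/4)*q^2 + 18*p*q^2 + 36*p^2*q^2; F = (9/4)*p*q + (27/2)*p^2*q + 18*p^3*q; G = 1 + (9/4)*p^2 + 9*p^3 + 9*p^4
Gamma^k_ij = (1/2) g^{kl} (d_i g_jl + d_j g_il - d_l g_ij), with g^inv = (1/(EG-F^2)) [[G, -F], [-F, E]]
first partials: E_p = 18*q^2 + 72*p*q^2, E_q = (9/2)*q + 36*p*q + 72*p^2*q, F_p = (9/4)*q + 27*p*q + 54*p^2*q, F_q = (9/4)*p + (27/2)*p^2 + 18*p^3, G_p = (9/2)*p + 27*p^2 + 36*p^3, G_q = 0
D = EG - F^2 = 1 + (9/4)*q^2 + (9/4)*p^2 + 18*p*q^2 + 9*p^3 + 36*p^2*q^2 + 9*p^4
expanded: Gamma^p_pp = (G E_p - 2F F_p + F E_q)/(2D), Gamma^p_pq = (G E_q - F G_p)/(2D), Gamma^p_qq = (2G F_q - G G_p - F G_q)/(2D), Gamma^q_pp = (2E F_p - E E_q - F E_p)/(2D), Gamma^q_pq = (E G_p - F E_q)/(2D), Gamma^q_qq = (E G_q - 2F F_q + F G_p)/(2D); substitute and cancel common factors


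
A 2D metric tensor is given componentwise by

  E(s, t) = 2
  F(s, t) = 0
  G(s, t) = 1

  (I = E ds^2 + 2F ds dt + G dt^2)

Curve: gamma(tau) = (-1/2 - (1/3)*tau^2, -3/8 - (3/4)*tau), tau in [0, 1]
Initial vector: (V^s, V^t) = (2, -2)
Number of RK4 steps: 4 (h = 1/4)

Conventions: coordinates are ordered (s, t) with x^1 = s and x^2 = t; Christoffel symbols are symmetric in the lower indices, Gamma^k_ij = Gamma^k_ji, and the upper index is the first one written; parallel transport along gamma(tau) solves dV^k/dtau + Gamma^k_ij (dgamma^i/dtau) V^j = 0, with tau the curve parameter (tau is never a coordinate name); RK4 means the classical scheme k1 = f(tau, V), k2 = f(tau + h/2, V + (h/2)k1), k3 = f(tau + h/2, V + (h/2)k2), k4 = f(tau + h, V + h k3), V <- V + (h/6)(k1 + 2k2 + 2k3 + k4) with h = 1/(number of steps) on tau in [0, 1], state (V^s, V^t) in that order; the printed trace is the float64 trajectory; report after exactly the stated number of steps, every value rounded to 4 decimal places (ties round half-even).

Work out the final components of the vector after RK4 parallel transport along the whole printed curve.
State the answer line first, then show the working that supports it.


Answer: V^s = 2.0000, V^t = -2.0000

gamma'(tau) = (-(2/3)*tau, -3/4); f(tau, V)^k = -Gamma^k_ij(gamma(tau)) gamma'^i(tau) V^j; h = 1/4; intermediate values shown to 6 dp
curve data and Christoffel symbols at the stage parameters:
  tau = 0.000000: gamma = (-0.500000, -0.375000), gamma' = (0.000000, -0.750000); Gamma_sss = 0.000000, Gamma_sst = 0.000000, Gamma_stt = 0.000000, Gamma_tss = 0.000000, Gamma_tst = 0.000000, Gamma_ttt = 0.000000
  tau = 0.125000: gamma = (-0.505208, -0.468750), gamma' = (-0.083333, -0.750000); Gamma_sss = 0.000000, Gamma_sst = 0.000000, Gamma_stt = 0.000000, Gamma_tss = 0.000000, Gamma_tst = 0.000000, Gamma_ttt = 0.000000
  tau = 0.250000: gamma = (-0.520833, -0.562500), gamma' = (-0.166667, -0.750000); Gamma_sss = 0.000000, Gamma_sst = 0.000000, Gamma_stt = 0.000000, Gamma_tss = 0.000000, Gamma_tst = 0.000000, Gamma_ttt = 0.000000
  tau = 0.375000: gamma = (-0.546875, -0.656250), gamma' = (-0.250000, -0.750000); Gamma_sss = 0.000000, Gamma_sst = 0.000000, Gamma_stt = 0.000000, Gamma_tss = 0.000000, Gamma_tst = 0.000000, Gamma_ttt = 0.000000
  tau = 0.500000: gamma = (-0.583333, -0.750000), gamma' = (-0.333333, -0.750000); Gamma_sss = 0.000000, Gamma_sst = 0.000000, Gamma_stt = 0.000000, Gamma_tss = 0.000000, Gamma_tst = 0.000000, Gamma_ttt = 0.000000
  tau = 0.625000: gamma = (-0.630208, -0.843750), gamma' = (-0.416667, -0.750000); Gamma_sss = 0.000000, Gamma_sst = 0.000000, Gamma_stt = 0.000000, Gamma_tss = 0.000000, Gamma_tst = 0.000000, Gamma_ttt = 0.000000
  tau = 0.750000: gamma = (-0.687500, -0.937500), gamma' = (-0.500000, -0.750000); Gamma_sss = 0.000000, Gamma_sst = 0.000000, Gamma_stt = 0.000000, Gamma_tss = 0.000000, Gamma_tst = 0.000000, Gamma_ttt = 0.000000
  tau = 0.875000: gamma = (-0.755208, -1.031250), gamma' = (-0.583333, -0.750000); Gamma_sss = 0.000000, Gamma_sst = 0.000000, Gamma_stt = 0.000000, Gamma_tss = 0.000000, Gamma_tst = 0.000000, Gamma_ttt = 0.000000
  tau = 1.000000: gamma = (-0.833333, -1.125000), gamma' = (-0.666667, -0.750000); Gamma_sss = 0.000000, Gamma_sst = 0.000000, Gamma_stt = 0.000000, Gamma_tss = 0.000000, Gamma_tst = 0.000000, Gamma_ttt = 0.000000
step 0: V^s = 2.0000, V^t = -2.0000
step 1: k1 = (0.000000, 0.000000), k2 = (0.000000, 0.000000), k3 = (0.000000, 0.000000), k4 = (0.000000, 0.000000); V <- V + (h/6)(k1 + 2k2 + 2k3 + k4): V^s = 2.0000, V^t = -2.0000
step 2: k1 = (0.000000, 0.000000), k2 = (0.000000, 0.000000), k3 = (0.000000, 0.000000), k4 = (0.000000, 0.000000); V <- V + (h/6)(k1 + 2k2 + 2k3 + k4): V^s = 2.0000, V^t = -2.0000
step 3: k1 = (0.000000, 0.000000), k2 = (0.000000, 0.000000), k3 = (0.000000, 0.000000), k4 = (0.000000, 0.000000); V <- V + (h/6)(k1 + 2k2 + 2k3 + k4): V^s = 2.0000, V^t = -2.0000
step 4: k1 = (0.000000, 0.000000), k2 = (0.000000, 0.000000), k3 = (0.000000, 0.000000), k4 = (0.000000, 0.000000); V <- V + (h/6)(k1 + 2k2 + 2k3 + k4): V^s = 2.0000, V^t = -2.0000


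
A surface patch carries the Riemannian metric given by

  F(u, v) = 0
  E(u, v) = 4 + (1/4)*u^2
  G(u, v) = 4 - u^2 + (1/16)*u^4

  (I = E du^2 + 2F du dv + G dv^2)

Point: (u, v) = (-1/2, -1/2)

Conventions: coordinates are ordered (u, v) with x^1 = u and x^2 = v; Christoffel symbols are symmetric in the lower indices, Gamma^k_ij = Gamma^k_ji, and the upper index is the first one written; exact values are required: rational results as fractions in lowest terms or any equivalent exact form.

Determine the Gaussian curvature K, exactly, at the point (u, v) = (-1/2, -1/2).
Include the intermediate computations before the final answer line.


E = 65/16, F = 0, G = 961/256, EG - F^2 = 62465/4096 at the point
E_u = -1/4, E_v = 0, F_u = 0, F_v = 0, G_u = 31/32, G_v = 0
E_vv = 0, F_uv = 0, G_uu = -29/16
Evaluate Brioschi's two determinant matrices M1, M2 and divide by (EG - F^2)^2.
M1 = [[-E_vv/2 + F_uv - G_uu/2, E_u/2, F_u - E_v/2], [F_v - G_u/2, E, F], [G_v/2, F, G]] = [[29/32, -1/8, 0], [-31/64, 65/16, 0], [0, 0, 961/256]]; det M1 = 890847/65536
M2 = [[0, E_v/2, G_u/2], [E_v/2, E, F], [G_u/2, F, G]] = [[0, 0, 31/64], [0, 65/16, 0], [31/64, 0, 961/256]]; det M2 = -62465/65536
det M1 - det M2 = 29791/2048; K = 29791/2048 / (62465/4096)^2 = 8192/130975

Answer: K = 8192/130975


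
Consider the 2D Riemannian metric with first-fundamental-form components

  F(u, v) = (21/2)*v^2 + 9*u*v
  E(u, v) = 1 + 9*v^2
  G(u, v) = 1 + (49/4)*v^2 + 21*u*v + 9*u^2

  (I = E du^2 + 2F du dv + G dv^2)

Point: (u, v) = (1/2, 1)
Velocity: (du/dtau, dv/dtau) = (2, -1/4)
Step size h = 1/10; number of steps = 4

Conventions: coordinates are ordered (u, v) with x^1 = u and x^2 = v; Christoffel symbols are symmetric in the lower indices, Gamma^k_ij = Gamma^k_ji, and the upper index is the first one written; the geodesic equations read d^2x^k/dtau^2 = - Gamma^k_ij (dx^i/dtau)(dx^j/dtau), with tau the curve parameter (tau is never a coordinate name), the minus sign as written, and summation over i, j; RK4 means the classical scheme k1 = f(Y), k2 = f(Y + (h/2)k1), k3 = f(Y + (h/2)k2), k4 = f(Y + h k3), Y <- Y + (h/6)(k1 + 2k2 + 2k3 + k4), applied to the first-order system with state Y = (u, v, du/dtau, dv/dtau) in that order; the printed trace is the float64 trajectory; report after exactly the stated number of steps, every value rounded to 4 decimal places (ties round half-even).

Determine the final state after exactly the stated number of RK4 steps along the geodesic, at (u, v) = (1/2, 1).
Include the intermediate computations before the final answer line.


f(Y) = (du/dtau, dv/dtau, -Gamma^u_ij Y'^i Y'^j, -Gamma^v_ij Y'^i Y'^j) with the Gammas evaluated at the stage position; h = 0.100000; intermediate values shown to 6 dp
step 0: u = 0.5000, v = 1.0000, du/dtau = 2.0000, dv/dtau = -0.2500
step 1:
  k1: at (u, v) = (0.500000, 1.000000), (du/dtau, dv/dtau) = (2.000000, -0.250000); Gamma_uuu = 0.000000, Gamma_uuv = 0.257143, Gamma_uvv = 0.300000, Gamma_vuu = 0.000000, Gamma_vuv = 0.428571, Gamma_vvv = 0.500000; k1 = (2.000000, -0.250000, 0.238393, 0.397321)
  k2: at (u, v) = (0.600000, 0.987500), (du/dtau, dv/dtau) = (2.011920, -0.230134); Gamma_uuu = 0.000000, Gamma_uuv = 0.237605, Gamma_uvv = 0.277205, Gamma_vuu = 0.000000, Gamma_vuv = 0.421573, Gamma_vvv = 0.491835; k2 = (2.011920, -0.230134, 0.205346, 0.364337)
  k3: at (u, v) = (0.600596, 0.988493), (du/dtau, dv/dtau) = (2.010267, -0.231783); Gamma_uuu = 0.000000, Gamma_uuv = 0.237380, Gamma_uvv = 0.276944, Gamma_vuu = 0.000000, Gamma_vuv = 0.421173, Gamma_vvv = 0.491368; k3 = (2.010267, -0.231783, 0.206334, 0.366090)
  k4: at (u, v) = (0.701027, 0.976822), (du/dtau, dv/dtau) = (2.020633, -0.213391); Gamma_uuu = 0.000000, Gamma_uuv = 0.219348, Gamma_uvv = 0.255906, Gamma_vuu = 0.000000, Gamma_vuv = 0.413324, Gamma_vvv = 0.482211; k4 = (2.020633, -0.213391, 0.177506, 0.334480)
  Y <- Y + (h/6)(k1 + 2k2 + 2k3 + k4): u = 0.7011, v = 0.9769, du/dtau = 2.0207, dv/dtau = -0.2135
step 2:
  k1: at (u, v) = (0.701083, 0.976880), (du/dtau, dv/dtau) = (2.020654, -0.213456); Gamma_uuu = 0.000000, Gamma_uuv = 0.219333, Gamma_uvv = 0.255889, Gamma_vuu = 0.000000, Gamma_vuv = 0.413299, Gamma_vvv = 0.482182; k1 = (2.020654, -0.213456, 0.177547, 0.334559)
  k2: at (u, v) = (0.802116, 0.966207), (du/dtau, dv/dtau) = (2.029532, -0.196728); Gamma_uuu = 0.000000, Gamma_uuv = 0.202683, Gamma_uvv = 0.236463, Gamma_vuu = 0.000000, Gamma_vuv = 0.404725, Gamma_vvv = 0.472179; k2 = (2.029532, -0.196728, 0.152697, 0.304911)
  k3: at (u, v) = (0.802560, 0.967043), (du/dtau, dv/dtau) = (2.028289, -0.198210); Gamma_uuu = 0.000000, Gamma_uuv = 0.202557, Gamma_uvv = 0.236316, Gamma_vuu = 0.000000, Gamma_vuv = 0.404420, Gamma_vvv = 0.471824; k3 = (2.028289, -0.198210, 0.153583, 0.306640)
  k4: at (u, v) = (0.903912, 0.957059), (du/dtau, dv/dtau) = (2.036013, -0.182792); Gamma_uuu = 0.000000, Gamma_uuv = 0.187313, Gamma_uvv = 0.218532, Gamma_vuu = 0.000000, Gamma_vuv = 0.395443, Gamma_vvv = 0.461350; k4 = (2.036013, -0.182792, 0.132121, 0.278926)
  Y <- Y + (h/6)(k1 + 2k2 + 2k3 + k4): u = 0.9040, v = 0.9571, du/dtau = 2.0360, dv/dtau = -0.1828
step 3:
  k1: at (u, v) = (0.903955, 0.957111), (du/dtau, dv/dtau) = (2.036025, -0.182846); Gamma_uuu = 0.000000, Gamma_uuv = 0.187304, Gamma_uvv = 0.218521, Gamma_vuu = 0.000000, Gamma_vuv = 0.395423, Gamma_vvv = 0.461327; k1 = (2.036025, -0.182846, 0.132153, 0.278992)
  k2: at (u, v) = (1.005757, 0.947969), (du/dtau, dv/dtau) = (2.042632, -0.168896); Gamma_uuu = 0.000000, Gamma_uuv = 0.173331, Gamma_uvv = 0.202220, Gamma_vuu = 0.000000, Gamma_vuv = 0.386117, Gamma_vvv = 0.450470; k2 = (2.042632, -0.168896, 0.113828, 0.253566)
  k3: at (u, v) = (1.006087, 0.948666), (du/dtau, dv/dtau) = (2.041716, -0.170168); Gamma_uuu = 0.000000, Gamma_uuv = 0.173264, Gamma_uvv = 0.202141, Gamma_vuu = 0.000000, Gamma_vuv = 0.385892, Gamma_vvv = 0.450207; k3 = (2.041716, -0.170168, 0.114542, 0.255107)
  k4: at (u, v) = (1.108127, 0.940094), (du/dtau, dv/dtau) = (2.047479, -0.157335); Gamma_uuu = 0.000000, Gamma_uuv = 0.160522, Gamma_uvv = 0.187275, Gamma_vuu = 0.000000, Gamma_vuv = 0.376489, Gamma_vvv = 0.439237; k4 = (2.047479, -0.157335, 0.098785, 0.231692)
  Y <- Y + (h/6)(k1 + 2k2 + 2k3 + k4): u = 1.1082, v = 0.9401, du/dtau = 2.0475, dv/dtau = -0.1574
step 4:
  k1: at (u, v) = (1.108159, 0.940139), (du/dtau, dv/dtau) = (2.047486, -0.157379); Gamma_uuu = 0.000000, Gamma_uuv = 0.160517, Gamma_uvv = 0.187270, Gamma_vuu = 0.000000, Gamma_vuv = 0.376474, Gamma_vvv = 0.439220; k1 = (2.047486, -0.157379, 0.098809, 0.231745)
  k2: at (u, v) = (1.210533, 0.932270), (du/dtau, dv/dtau) = (2.052427, -0.145792); Gamma_uuu = 0.000000, Gamma_uuv = 0.148880, Gamma_uvv = 0.173694, Gamma_vuu = 0.000000, Gamma_vuv = 0.367012, Gamma_vvv = 0.428180; k2 = (2.052427, -0.145792, 0.085406, 0.210538)
  k3: at (u, v) = (1.210780, 0.932849), (du/dtau, dv/dtau) = (2.051756, -0.146852); Gamma_uuu = 0.000000, Gamma_uuv = 0.148846, Gamma_uvv = 0.173654, Gamma_vuu = 0.000000, Gamma_vuv = 0.366847, Gamma_vvv = 0.427988; k3 = (2.051756, -0.146852, 0.085951, 0.211836)
  k4: at (u, v) = (1.313334, 0.925454), (du/dtau, dv/dtau) = (2.056081, -0.136195); Gamma_uuu = 0.000000, Gamma_uuv = 0.138248, Gamma_uvv = 0.161289, Gamma_vuu = 0.000000, Gamma_vuv = 0.357480, Gamma_vvv = 0.417060; k4 = (2.056081, -0.136195, 0.074435, 0.192473)
  Y <- Y + (h/6)(k1 + 2k2 + 2k3 + k4): u = 1.3134, v = 0.9255, du/dtau = 2.0561, dv/dtau = -0.1362

Answer: u = 1.3134, v = 0.9255, du/dtau = 2.0561, dv/dtau = -0.1362
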